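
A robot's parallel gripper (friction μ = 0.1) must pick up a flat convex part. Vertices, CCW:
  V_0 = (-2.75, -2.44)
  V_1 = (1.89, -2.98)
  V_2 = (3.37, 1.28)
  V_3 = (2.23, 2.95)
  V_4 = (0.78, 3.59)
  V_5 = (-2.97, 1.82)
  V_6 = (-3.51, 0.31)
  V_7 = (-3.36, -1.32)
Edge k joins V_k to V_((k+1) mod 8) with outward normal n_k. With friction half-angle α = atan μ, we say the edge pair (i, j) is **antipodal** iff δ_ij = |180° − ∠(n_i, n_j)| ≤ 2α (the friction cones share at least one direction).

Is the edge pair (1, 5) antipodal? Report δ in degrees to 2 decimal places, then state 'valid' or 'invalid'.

δ = 0.52°, valid

α = atan 0.1 = 5.71°;  2α = 11.42°
edge 1: e_1 = (+1.48, +4.26);  n_1 = (+0.9446, -0.3282)
edge 5: e_5 = (-0.54, -1.51);  n_5 = (-0.9416, +0.3367)
∠(n_1, n_5) = 179.48°
δ = |180° − 179.48°| = 0.52°
0.52° ≤ 2α = 11.42°  →  valid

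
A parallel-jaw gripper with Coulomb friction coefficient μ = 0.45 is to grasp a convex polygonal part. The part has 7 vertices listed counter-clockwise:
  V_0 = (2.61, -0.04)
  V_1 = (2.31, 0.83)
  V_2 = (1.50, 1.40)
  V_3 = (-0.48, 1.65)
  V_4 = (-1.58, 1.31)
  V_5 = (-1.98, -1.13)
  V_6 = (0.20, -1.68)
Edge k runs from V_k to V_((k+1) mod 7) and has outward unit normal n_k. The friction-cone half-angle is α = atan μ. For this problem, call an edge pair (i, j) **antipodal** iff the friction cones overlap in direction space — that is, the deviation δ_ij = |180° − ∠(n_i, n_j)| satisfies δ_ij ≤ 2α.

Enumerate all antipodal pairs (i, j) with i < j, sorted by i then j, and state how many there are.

α = atan 0.45 = 24.23°;  2α = 48.46°
n_0 = (+0.9454, +0.3260)
n_1 = (+0.5755, +0.8178)
n_2 = (+0.1253, +0.9921)
n_3 = (-0.2953, +0.9554)
n_4 = (-0.9868, +0.1618)
n_5 = (-0.2446, -0.9696)
n_6 = (+0.5626, -0.8267)
  (0,1): δ = 144.16°  ·
  (0,2): δ = 116.22°  ·
  (0,3): δ = 91.85°  ·
  (0,4): δ = 28.34°  ✓
  (0,5): δ = 56.81°  ·
  (0,6): δ = 105.21°  ·
  (1,2): δ = 152.06°  ·
  (1,3): δ = 127.69°  ·
  (1,4): δ = 64.18°  ·
  (1,5): δ = 20.97°  ✓
  (1,6): δ = 69.37°  ·
  (2,3): δ = 155.63°  ·
  (2,4): δ = 92.11°  ·
  (2,5): δ = 6.96°  ✓
  (2,6): δ = 41.43°  ✓
  (3,4): δ = 116.49°  ·
  (3,5): δ = 31.34°  ✓
  (3,6): δ = 17.06°  ✓
  (4,5): δ = 94.85°  ·
  (4,6): δ = 46.45°  ✓
  (5,6): δ = 131.60°  ·
antipodal pairs: 7

count = 7; pairs: (0,4), (1,5), (2,5), (2,6), (3,5), (3,6), (4,6)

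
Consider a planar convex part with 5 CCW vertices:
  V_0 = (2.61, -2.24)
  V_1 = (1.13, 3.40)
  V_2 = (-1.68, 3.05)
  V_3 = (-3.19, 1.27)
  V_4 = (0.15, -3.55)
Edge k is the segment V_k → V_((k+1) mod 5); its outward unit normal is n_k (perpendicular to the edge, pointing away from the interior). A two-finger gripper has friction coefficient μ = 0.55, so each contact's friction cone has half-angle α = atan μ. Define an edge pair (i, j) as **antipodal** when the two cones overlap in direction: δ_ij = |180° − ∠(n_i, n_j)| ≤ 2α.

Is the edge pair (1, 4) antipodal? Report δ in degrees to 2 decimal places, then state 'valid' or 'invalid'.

α = atan 0.55 = 28.81°;  2α = 57.62°
edge 1: e_1 = (-2.81, -0.35);  n_1 = (-0.1236, +0.9923)
edge 4: e_4 = (+2.46, +1.31);  n_4 = (+0.4700, -0.8827)
∠(n_1, n_4) = 159.06°
δ = |180° − 159.06°| = 20.94°
20.94° ≤ 2α = 57.62°  →  valid

δ = 20.94°, valid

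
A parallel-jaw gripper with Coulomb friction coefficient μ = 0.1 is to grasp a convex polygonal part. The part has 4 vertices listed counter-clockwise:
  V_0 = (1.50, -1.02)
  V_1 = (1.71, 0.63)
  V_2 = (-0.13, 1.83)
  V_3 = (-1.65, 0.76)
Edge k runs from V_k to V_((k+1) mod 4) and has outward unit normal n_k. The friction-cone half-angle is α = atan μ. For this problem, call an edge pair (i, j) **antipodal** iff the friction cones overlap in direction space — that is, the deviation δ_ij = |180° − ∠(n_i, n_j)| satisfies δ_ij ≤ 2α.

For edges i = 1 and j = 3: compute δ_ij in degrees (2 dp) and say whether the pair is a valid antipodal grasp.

δ = 3.64°, valid

α = atan 0.1 = 5.71°;  2α = 11.42°
edge 1: e_1 = (-1.84, +1.20);  n_1 = (+0.5463, +0.8376)
edge 3: e_3 = (+3.15, -1.78);  n_3 = (-0.4920, -0.8706)
∠(n_1, n_3) = 176.36°
δ = |180° − 176.36°| = 3.64°
3.64° ≤ 2α = 11.42°  →  valid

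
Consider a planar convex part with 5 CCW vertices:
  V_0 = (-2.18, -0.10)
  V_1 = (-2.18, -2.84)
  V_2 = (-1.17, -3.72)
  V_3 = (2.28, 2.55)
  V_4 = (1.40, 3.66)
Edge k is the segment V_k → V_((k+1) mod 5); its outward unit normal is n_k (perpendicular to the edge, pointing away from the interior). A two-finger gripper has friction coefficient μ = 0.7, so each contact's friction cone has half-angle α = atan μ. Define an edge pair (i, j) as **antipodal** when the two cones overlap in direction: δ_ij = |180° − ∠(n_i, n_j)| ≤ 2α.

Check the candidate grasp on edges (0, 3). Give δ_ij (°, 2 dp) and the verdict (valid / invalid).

α = atan 0.7 = 34.99°;  2α = 69.98°
edge 0: e_0 = (+0.00, -2.74);  n_0 = (-1.0000, -0.0000)
edge 3: e_3 = (-0.88, +1.11);  n_3 = (+0.7836, +0.6212)
∠(n_0, n_3) = 141.59°
δ = |180° − 141.59°| = 38.41°
38.41° ≤ 2α = 69.98°  →  valid

δ = 38.41°, valid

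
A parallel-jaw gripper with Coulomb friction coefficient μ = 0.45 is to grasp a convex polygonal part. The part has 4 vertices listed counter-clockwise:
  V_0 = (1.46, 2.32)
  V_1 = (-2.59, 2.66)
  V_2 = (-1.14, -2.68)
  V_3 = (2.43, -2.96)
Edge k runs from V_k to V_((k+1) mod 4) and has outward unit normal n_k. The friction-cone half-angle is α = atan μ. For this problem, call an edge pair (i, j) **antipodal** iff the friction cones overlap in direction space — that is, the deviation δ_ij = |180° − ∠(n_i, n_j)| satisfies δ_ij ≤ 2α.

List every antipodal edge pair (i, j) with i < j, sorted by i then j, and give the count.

α = atan 0.45 = 24.23°;  2α = 48.46°
n_0 = (+0.0837, +0.9965)
n_1 = (-0.9651, -0.2620)
n_2 = (-0.0782, -0.9969)
n_3 = (+0.9835, +0.1807)
  (0,1): δ = 70.01°  ·
  (0,2): δ = 0.31°  ✓
  (0,3): δ = 105.21°  ·
  (1,2): δ = 109.68°  ·
  (1,3): δ = 4.78°  ✓
  (2,3): δ = 75.11°  ·
antipodal pairs: 2

count = 2; pairs: (0,2), (1,3)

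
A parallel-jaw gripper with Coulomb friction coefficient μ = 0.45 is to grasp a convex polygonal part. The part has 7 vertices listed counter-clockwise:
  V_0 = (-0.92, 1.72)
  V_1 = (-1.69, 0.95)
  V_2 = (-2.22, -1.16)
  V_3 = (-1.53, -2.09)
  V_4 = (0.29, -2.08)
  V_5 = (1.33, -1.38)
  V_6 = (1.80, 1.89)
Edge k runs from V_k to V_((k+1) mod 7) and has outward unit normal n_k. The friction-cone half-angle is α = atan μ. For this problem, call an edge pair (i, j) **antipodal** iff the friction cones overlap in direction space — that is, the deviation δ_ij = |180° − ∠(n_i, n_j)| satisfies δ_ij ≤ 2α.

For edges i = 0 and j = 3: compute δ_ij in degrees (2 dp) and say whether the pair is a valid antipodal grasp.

α = atan 0.45 = 24.23°;  2α = 48.46°
edge 0: e_0 = (-0.77, -0.77);  n_0 = (-0.7071, +0.7071)
edge 3: e_3 = (+1.82, +0.01);  n_3 = (+0.0055, -1.0000)
∠(n_0, n_3) = 135.31°
δ = |180° − 135.31°| = 44.69°
44.69° ≤ 2α = 48.46°  →  valid

δ = 44.69°, valid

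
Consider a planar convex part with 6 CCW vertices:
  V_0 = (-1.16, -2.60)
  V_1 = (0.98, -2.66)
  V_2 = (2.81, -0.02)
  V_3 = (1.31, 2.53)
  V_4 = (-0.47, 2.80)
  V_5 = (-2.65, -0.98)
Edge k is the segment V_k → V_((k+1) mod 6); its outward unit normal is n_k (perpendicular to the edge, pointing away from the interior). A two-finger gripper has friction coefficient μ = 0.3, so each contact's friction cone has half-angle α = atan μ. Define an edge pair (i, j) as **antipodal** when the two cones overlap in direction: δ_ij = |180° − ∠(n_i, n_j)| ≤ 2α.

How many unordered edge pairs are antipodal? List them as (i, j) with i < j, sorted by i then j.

count = 3; pairs: (0,3), (1,4), (2,5)

α = atan 0.3 = 16.70°;  2α = 33.40°
n_0 = (-0.0280, -0.9996)
n_1 = (+0.8219, -0.5697)
n_2 = (+0.8619, +0.5070)
n_3 = (+0.1500, +0.9887)
n_4 = (-0.8663, +0.4996)
n_5 = (-0.7360, -0.6770)
  (0,1): δ = 123.12°  ·
  (0,2): δ = 57.93°  ·
  (0,3): δ = 7.02°  ✓
  (0,4): δ = 61.63°  ·
  (0,5): δ = 134.21°  ·
  (1,2): δ = 114.81°  ·
  (1,3): δ = 63.90°  ·
  (1,4): δ = 4.76°  ✓
  (1,5): δ = 77.34°  ·
  (2,3): δ = 129.09°  ·
  (2,4): δ = 60.44°  ·
  (2,5): δ = 12.14°  ✓
  (3,4): δ = 111.35°  ·
  (3,5): δ = 38.77°  ·
  (4,5): δ = 107.42°  ·
antipodal pairs: 3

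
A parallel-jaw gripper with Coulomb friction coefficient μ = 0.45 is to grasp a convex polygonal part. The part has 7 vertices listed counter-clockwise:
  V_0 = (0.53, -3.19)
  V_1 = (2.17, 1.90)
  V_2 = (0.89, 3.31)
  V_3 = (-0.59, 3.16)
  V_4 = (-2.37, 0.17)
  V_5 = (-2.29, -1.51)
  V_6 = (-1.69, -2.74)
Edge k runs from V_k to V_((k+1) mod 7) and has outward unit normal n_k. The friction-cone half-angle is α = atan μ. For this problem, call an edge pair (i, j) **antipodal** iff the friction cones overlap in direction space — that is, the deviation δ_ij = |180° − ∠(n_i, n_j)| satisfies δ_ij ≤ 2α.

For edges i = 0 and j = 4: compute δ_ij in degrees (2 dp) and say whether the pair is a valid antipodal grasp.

δ = 20.59°, valid

α = atan 0.45 = 24.23°;  2α = 48.46°
edge 0: e_0 = (+1.64, +5.09);  n_0 = (+0.9518, -0.3067)
edge 4: e_4 = (+0.08, -1.68);  n_4 = (-0.9989, -0.0476)
∠(n_0, n_4) = 159.41°
δ = |180° − 159.41°| = 20.59°
20.59° ≤ 2α = 48.46°  →  valid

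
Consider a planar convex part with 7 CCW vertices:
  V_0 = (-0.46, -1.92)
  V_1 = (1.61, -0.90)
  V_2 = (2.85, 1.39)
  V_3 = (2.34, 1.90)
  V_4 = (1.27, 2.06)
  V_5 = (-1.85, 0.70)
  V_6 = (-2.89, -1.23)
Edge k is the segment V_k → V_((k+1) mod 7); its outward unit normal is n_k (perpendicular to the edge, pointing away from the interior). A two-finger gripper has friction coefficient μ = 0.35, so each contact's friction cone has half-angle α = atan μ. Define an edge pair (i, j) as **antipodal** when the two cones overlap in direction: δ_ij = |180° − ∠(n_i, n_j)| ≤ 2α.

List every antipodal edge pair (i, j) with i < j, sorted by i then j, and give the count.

count = 7; pairs: (0,3), (0,4), (0,5), (1,4), (1,5), (2,6), (3,6)

α = atan 0.35 = 19.29°;  2α = 38.58°
n_0 = (+0.4420, -0.8970)
n_1 = (+0.8794, -0.4762)
n_2 = (+0.7071, +0.7071)
n_3 = (+0.1479, +0.9890)
n_4 = (-0.3996, +0.9167)
n_5 = (-0.8803, +0.4744)
n_6 = (-0.2732, -0.9620)
  (0,1): δ = 144.67°  ·
  (0,2): δ = 71.23°  ·
  (0,3): δ = 34.74°  ✓
  (0,4): δ = 2.68°  ✓
  (0,5): δ = 35.45°  ✓
  (0,6): δ = 137.92°  ·
  (1,2): δ = 106.57°  ·
  (1,3): δ = 70.07°  ·
  (1,4): δ = 38.01°  ✓
  (1,5): δ = 0.12°  ✓
  (1,6): δ = 102.58°  ·
  (2,3): δ = 143.50°  ·
  (2,4): δ = 111.45°  ·
  (2,5): δ = 73.32°  ·
  (2,6): δ = 29.15°  ✓
  (3,4): δ = 147.94°  ·
  (3,5): δ = 109.81°  ·
  (3,6): δ = 7.35°  ✓
  (4,5): δ = 141.87°  ·
  (4,6): δ = 39.40°  ·
  (5,6): δ = 77.53°  ·
antipodal pairs: 7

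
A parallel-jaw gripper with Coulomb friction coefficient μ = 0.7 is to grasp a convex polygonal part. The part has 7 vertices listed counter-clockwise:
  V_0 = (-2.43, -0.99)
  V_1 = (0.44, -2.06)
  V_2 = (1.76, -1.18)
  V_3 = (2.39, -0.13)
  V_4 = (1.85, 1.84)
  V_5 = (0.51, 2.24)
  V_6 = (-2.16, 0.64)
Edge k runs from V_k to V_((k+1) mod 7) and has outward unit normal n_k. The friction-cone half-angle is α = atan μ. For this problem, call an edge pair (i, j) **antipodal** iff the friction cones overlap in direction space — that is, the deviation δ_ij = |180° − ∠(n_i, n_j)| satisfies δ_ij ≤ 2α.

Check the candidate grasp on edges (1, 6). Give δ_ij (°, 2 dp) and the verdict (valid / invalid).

δ = 46.90°, valid

α = atan 0.7 = 34.99°;  2α = 69.98°
edge 1: e_1 = (+1.32, +0.88);  n_1 = (+0.5547, -0.8321)
edge 6: e_6 = (-0.27, -1.63);  n_6 = (-0.9866, +0.1634)
∠(n_1, n_6) = 133.10°
δ = |180° − 133.10°| = 46.90°
46.90° ≤ 2α = 69.98°  →  valid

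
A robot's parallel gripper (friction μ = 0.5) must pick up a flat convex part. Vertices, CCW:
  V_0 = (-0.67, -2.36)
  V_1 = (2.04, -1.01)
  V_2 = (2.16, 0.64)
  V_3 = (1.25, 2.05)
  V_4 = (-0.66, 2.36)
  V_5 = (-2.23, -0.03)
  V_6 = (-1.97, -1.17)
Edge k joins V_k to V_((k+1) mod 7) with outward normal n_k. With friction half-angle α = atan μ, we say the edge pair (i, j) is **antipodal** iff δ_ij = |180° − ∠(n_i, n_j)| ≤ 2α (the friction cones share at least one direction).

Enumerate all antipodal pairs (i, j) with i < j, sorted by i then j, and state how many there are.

count = 8; pairs: (0,3), (0,4), (1,4), (1,5), (1,6), (2,5), (2,6), (3,6)

α = atan 0.5 = 26.57°;  2α = 53.13°
n_0 = (+0.4459, -0.8951)
n_1 = (+0.9974, -0.0725)
n_2 = (+0.8402, +0.5423)
n_3 = (+0.1602, +0.9871)
n_4 = (-0.8358, +0.5490)
n_5 = (-0.9750, -0.2224)
n_6 = (-0.6752, -0.7376)
  (0,1): δ = 120.64°  ·
  (0,2): δ = 83.64°  ·
  (0,3): δ = 35.70°  ✓
  (0,4): δ = 30.22°  ✓
  (0,5): δ = 76.37°  ·
  (0,6): δ = 111.05°  ·
  (1,2): δ = 143.00°  ·
  (1,3): δ = 95.06°  ·
  (1,4): δ = 29.14°  ✓
  (1,5): δ = 17.01°  ✓
  (1,6): δ = 51.69°  ✓
  (2,3): δ = 132.06°  ·
  (2,4): δ = 66.14°  ·
  (2,5): δ = 19.99°  ✓
  (2,6): δ = 14.69°  ✓
  (3,4): δ = 114.08°  ·
  (3,5): δ = 67.93°  ·
  (3,6): δ = 33.25°  ✓
  (4,5): δ = 133.85°  ·
  (4,6): δ = 99.17°  ·
  (5,6): δ = 145.32°  ·
antipodal pairs: 8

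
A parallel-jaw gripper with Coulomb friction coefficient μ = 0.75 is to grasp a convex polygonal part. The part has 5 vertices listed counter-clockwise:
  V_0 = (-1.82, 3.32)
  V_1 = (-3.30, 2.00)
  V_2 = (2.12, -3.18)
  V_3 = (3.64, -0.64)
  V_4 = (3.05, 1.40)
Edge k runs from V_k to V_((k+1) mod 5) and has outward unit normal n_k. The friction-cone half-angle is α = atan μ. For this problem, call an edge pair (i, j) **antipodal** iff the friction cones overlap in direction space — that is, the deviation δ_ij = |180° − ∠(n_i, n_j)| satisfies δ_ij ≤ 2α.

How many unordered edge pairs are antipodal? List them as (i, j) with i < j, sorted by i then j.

α = atan 0.75 = 36.87°;  2α = 73.74°
n_0 = (-0.6656, +0.7463)
n_1 = (-0.6909, -0.7229)
n_2 = (+0.8581, -0.5135)
n_3 = (+0.9606, +0.2778)
n_4 = (+0.3668, +0.9303)
  (0,1): δ = 85.43°  ·
  (0,2): δ = 17.37°  ✓
  (0,3): δ = 64.40°  ✓
  (0,4): δ = 116.75°  ·
  (1,2): δ = 77.19°  ·
  (1,3): δ = 30.17°  ✓
  (1,4): δ = 22.19°  ✓
  (2,3): δ = 132.97°  ·
  (2,4): δ = 80.62°  ·
  (3,4): δ = 127.65°  ·
antipodal pairs: 4

count = 4; pairs: (0,2), (0,3), (1,3), (1,4)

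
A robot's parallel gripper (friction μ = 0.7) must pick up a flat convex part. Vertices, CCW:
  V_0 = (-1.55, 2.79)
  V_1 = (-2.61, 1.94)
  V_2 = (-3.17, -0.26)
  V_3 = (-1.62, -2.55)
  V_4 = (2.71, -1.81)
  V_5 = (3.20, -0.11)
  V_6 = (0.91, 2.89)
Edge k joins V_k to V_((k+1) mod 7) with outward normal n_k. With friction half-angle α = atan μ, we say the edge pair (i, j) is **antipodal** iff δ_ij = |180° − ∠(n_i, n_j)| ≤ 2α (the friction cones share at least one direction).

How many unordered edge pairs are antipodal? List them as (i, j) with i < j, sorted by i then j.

count = 10; pairs: (0,3), (0,4), (1,3), (1,4), (1,5), (2,4), (2,5), (2,6), (3,5), (3,6)

α = atan 0.7 = 34.99°;  2α = 69.98°
n_0 = (-0.6256, +0.7802)
n_1 = (-0.9691, +0.2467)
n_2 = (-0.8281, -0.5605)
n_3 = (+0.1685, -0.9857)
n_4 = (+0.9609, -0.2770)
n_5 = (+0.7949, +0.6068)
n_6 = (-0.0406, +0.9992)
  (0,1): δ = 143.01°  ·
  (0,2): δ = 94.63°  ·
  (0,3): δ = 29.03°  ✓
  (0,4): δ = 35.20°  ✓
  (0,5): δ = 88.63°  ·
  (0,6): δ = 143.60°  ·
  (1,2): δ = 131.63°  ·
  (1,3): δ = 66.02°  ✓
  (1,4): δ = 1.80°  ✓
  (1,5): δ = 51.64°  ✓
  (1,6): δ = 106.61°  ·
  (2,3): δ = 114.39°  ·
  (2,4): δ = 50.17°  ✓
  (2,5): δ = 3.26°  ✓
  (2,6): δ = 58.24°  ✓
  (3,4): δ = 115.78°  ·
  (3,5): δ = 62.34°  ✓
  (3,6): δ = 7.37°  ✓
  (4,5): δ = 126.57°  ·
  (4,6): δ = 71.59°  ·
  (5,6): δ = 125.03°  ·
antipodal pairs: 10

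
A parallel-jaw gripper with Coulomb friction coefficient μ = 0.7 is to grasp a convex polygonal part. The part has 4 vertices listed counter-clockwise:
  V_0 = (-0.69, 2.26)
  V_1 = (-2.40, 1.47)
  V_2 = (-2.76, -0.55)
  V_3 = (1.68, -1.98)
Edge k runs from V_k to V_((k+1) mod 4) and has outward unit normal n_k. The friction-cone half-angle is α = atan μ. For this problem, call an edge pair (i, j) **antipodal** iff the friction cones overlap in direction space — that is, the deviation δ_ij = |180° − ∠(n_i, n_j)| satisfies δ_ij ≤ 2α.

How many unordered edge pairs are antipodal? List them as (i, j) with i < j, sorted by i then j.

count = 3; pairs: (0,2), (1,3), (2,3)

α = atan 0.7 = 34.99°;  2α = 69.98°
n_0 = (-0.4194, +0.9078)
n_1 = (-0.9845, +0.1755)
n_2 = (-0.3066, -0.9518)
n_3 = (+0.8729, +0.4879)
  (0,1): δ = 124.90°  ·
  (0,2): δ = 42.65°  ✓
  (0,3): δ = 94.41°  ·
  (1,2): δ = 97.75°  ·
  (1,3): δ = 39.31°  ✓
  (2,3): δ = 42.94°  ✓
antipodal pairs: 3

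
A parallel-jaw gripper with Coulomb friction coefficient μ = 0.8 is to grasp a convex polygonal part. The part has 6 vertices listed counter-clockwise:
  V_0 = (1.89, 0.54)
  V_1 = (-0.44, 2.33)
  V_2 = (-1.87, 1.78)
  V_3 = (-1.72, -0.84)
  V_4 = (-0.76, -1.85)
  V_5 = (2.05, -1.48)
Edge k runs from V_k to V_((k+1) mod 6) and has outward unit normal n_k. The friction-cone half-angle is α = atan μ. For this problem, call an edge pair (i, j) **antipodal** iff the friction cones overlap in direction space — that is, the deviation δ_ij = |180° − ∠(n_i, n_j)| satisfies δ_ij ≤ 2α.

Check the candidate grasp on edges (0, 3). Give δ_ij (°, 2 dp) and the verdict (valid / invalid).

α = atan 0.8 = 38.66°;  2α = 77.32°
edge 0: e_0 = (-2.33, +1.79);  n_0 = (+0.6092, +0.7930)
edge 3: e_3 = (+0.96, -1.01);  n_3 = (-0.7248, -0.6889)
∠(n_0, n_3) = 171.08°
δ = |180° − 171.08°| = 8.92°
8.92° ≤ 2α = 77.32°  →  valid

δ = 8.92°, valid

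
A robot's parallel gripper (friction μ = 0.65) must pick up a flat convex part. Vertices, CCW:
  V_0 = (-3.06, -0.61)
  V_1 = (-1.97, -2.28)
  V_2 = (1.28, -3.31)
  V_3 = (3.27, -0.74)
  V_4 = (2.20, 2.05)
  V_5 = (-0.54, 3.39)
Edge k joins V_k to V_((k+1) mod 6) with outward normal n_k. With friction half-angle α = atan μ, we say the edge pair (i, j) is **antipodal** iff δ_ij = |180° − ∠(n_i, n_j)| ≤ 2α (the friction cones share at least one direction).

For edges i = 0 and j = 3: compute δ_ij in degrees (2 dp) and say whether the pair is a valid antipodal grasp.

α = atan 0.65 = 33.02°;  2α = 66.05°
edge 0: e_0 = (+1.09, -1.67);  n_0 = (-0.8374, -0.5466)
edge 3: e_3 = (-1.07, +2.79);  n_3 = (+0.9337, +0.3581)
∠(n_0, n_3) = 167.85°
δ = |180° − 167.85°| = 12.15°
12.15° ≤ 2α = 66.05°  →  valid

δ = 12.15°, valid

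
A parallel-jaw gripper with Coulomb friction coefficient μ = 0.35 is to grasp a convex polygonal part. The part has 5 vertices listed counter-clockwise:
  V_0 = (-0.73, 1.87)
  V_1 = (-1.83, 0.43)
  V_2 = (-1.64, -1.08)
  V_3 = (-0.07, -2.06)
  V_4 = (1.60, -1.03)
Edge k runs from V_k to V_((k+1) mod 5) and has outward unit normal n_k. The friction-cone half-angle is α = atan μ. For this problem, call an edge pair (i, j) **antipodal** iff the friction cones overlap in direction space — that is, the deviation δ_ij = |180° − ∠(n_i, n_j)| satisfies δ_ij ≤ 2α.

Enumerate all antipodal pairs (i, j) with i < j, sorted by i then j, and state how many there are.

α = atan 0.35 = 19.29°;  2α = 38.58°
n_0 = (-0.7947, +0.6070)
n_1 = (-0.9922, -0.1248)
n_2 = (-0.5295, -0.8483)
n_3 = (+0.5250, -0.8511)
n_4 = (+0.7796, +0.6263)
  (0,1): δ = 135.45°  ·
  (0,2): δ = 84.60°  ·
  (0,3): δ = 20.96°  ✓
  (0,4): δ = 76.16°  ·
  (1,2): δ = 129.14°  ·
  (1,3): δ = 65.51°  ·
  (1,4): δ = 31.61°  ✓
  (2,3): δ = 116.36°  ·
  (2,4): δ = 19.25°  ✓
  (3,4): δ = 82.88°  ·
antipodal pairs: 3

count = 3; pairs: (0,3), (1,4), (2,4)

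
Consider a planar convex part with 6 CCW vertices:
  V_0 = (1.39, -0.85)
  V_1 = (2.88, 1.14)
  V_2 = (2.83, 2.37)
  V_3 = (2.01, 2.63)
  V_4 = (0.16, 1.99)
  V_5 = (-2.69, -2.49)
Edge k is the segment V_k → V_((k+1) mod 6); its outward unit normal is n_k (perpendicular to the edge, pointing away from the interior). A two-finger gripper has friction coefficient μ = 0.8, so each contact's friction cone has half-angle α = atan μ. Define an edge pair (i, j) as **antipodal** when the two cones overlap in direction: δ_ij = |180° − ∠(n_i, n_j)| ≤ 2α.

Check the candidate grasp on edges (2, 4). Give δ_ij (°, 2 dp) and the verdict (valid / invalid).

α = atan 0.8 = 38.66°;  2α = 77.32°
edge 2: e_2 = (-0.82, +0.26);  n_2 = (+0.3022, +0.9532)
edge 4: e_4 = (-2.85, -4.48);  n_4 = (-0.8437, +0.5368)
∠(n_2, n_4) = 75.13°
δ = |180° − 75.13°| = 104.87°
104.87° > 2α = 77.32°  →  invalid

δ = 104.87°, invalid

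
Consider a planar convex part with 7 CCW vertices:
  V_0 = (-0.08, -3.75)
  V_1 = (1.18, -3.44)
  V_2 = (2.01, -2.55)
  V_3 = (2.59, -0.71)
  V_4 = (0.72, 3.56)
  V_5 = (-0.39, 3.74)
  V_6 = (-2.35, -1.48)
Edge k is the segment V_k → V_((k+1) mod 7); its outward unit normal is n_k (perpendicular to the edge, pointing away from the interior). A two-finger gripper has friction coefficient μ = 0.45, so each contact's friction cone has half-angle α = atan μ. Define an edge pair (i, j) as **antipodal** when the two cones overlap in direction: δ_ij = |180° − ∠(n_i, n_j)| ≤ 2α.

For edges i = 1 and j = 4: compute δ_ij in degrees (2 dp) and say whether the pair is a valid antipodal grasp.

δ = 56.21°, invalid

α = atan 0.45 = 24.23°;  2α = 48.46°
edge 1: e_1 = (+0.83, +0.89);  n_1 = (+0.7313, -0.6820)
edge 4: e_4 = (-1.11, +0.18);  n_4 = (+0.1601, +0.9871)
∠(n_1, n_4) = 123.79°
δ = |180° − 123.79°| = 56.21°
56.21° > 2α = 48.46°  →  invalid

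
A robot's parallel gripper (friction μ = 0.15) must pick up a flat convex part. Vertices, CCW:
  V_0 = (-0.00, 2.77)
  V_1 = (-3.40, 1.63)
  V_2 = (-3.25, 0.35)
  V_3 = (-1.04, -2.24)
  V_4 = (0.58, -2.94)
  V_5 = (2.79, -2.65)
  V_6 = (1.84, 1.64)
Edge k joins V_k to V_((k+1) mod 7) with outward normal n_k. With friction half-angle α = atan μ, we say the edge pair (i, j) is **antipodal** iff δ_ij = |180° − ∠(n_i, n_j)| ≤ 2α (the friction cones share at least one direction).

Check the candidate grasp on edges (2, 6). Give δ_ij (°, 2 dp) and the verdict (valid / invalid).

δ = 17.97°, invalid

α = atan 0.15 = 8.53°;  2α = 17.06°
edge 2: e_2 = (+2.21, -2.59);  n_2 = (-0.7607, -0.6491)
edge 6: e_6 = (-1.84, +1.13);  n_6 = (+0.5233, +0.8521)
∠(n_2, n_6) = 162.03°
δ = |180° − 162.03°| = 17.97°
17.97° > 2α = 17.06°  →  invalid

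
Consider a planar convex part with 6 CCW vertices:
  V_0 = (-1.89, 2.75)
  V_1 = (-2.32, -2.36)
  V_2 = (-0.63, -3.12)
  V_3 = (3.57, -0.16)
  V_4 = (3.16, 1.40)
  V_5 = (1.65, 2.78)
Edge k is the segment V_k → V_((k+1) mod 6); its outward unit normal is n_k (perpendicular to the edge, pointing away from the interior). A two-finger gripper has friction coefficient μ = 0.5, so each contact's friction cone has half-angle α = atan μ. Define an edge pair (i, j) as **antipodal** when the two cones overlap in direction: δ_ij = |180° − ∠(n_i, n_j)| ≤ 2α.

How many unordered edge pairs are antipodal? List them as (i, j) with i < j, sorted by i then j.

α = atan 0.5 = 26.57°;  2α = 53.13°
n_0 = (-0.9965, +0.0839)
n_1 = (-0.4101, -0.9120)
n_2 = (+0.5761, -0.8174)
n_3 = (+0.9672, +0.2542)
n_4 = (+0.6746, +0.7382)
n_5 = (-0.0085, +1.0000)
  (0,1): δ = 109.40°  ·
  (0,2): δ = 50.02°  ✓
  (0,3): δ = 19.54°  ✓
  (0,4): δ = 52.39°  ✓
  (0,5): δ = 95.30°  ·
  (1,2): δ = 120.61°  ·
  (1,3): δ = 51.06°  ✓
  (1,4): δ = 18.21°  ✓
  (1,5): δ = 24.70°  ✓
  (2,3): δ = 110.45°  ·
  (2,4): δ = 77.60°  ·
  (2,5): δ = 34.69°  ✓
  (3,4): δ = 147.15°  ·
  (3,5): δ = 104.24°  ·
  (4,5): δ = 137.09°  ·
antipodal pairs: 7

count = 7; pairs: (0,2), (0,3), (0,4), (1,3), (1,4), (1,5), (2,5)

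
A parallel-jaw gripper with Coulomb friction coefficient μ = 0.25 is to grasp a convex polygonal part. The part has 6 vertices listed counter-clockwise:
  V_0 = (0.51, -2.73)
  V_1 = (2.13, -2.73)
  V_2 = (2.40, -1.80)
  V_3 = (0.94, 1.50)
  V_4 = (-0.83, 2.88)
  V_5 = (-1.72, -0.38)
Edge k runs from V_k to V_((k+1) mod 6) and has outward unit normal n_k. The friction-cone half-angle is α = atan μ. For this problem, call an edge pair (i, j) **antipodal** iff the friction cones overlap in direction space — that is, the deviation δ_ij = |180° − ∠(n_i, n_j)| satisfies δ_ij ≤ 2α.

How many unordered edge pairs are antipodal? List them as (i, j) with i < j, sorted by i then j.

count = 3; pairs: (1,4), (2,5), (3,5)

α = atan 0.25 = 14.04°;  2α = 28.07°
n_0 = (+0.0000, -1.0000)
n_1 = (+0.9603, -0.2788)
n_2 = (+0.9145, +0.4046)
n_3 = (+0.6149, +0.7886)
n_4 = (-0.9647, +0.2634)
n_5 = (-0.7254, -0.6883)
  (0,1): δ = 106.19°  ·
  (0,2): δ = 66.13°  ·
  (0,3): δ = 37.94°  ·
  (0,4): δ = 74.73°  ·
  (0,5): δ = 133.50°  ·
  (1,2): δ = 139.95°  ·
  (1,3): δ = 111.75°  ·
  (1,4): δ = 0.92°  ✓
  (1,5): δ = 59.69°  ·
  (2,3): δ = 151.81°  ·
  (2,4): δ = 39.14°  ·
  (2,5): δ = 19.63°  ✓
  (3,4): δ = 67.33°  ·
  (3,5): δ = 8.56°  ✓
  (4,5): δ = 121.23°  ·
antipodal pairs: 3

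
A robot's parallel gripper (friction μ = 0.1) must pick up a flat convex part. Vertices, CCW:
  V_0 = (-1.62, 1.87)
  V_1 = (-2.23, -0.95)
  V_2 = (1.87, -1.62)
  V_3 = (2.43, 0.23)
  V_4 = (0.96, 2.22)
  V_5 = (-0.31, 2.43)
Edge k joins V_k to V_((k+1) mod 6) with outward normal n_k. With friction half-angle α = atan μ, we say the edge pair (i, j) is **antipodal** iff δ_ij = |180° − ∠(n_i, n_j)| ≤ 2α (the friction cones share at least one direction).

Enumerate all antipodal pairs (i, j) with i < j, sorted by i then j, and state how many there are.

count = 2; pairs: (0,2), (1,4)

α = atan 0.1 = 5.71°;  2α = 11.42°
n_0 = (-0.9774, +0.2114)
n_1 = (-0.1613, -0.9869)
n_2 = (+0.9571, -0.2897)
n_3 = (+0.8043, +0.5942)
n_4 = (+0.1631, +0.9866)
n_5 = (-0.3931, +0.9195)
  (0,1): δ = 87.08°  ·
  (0,2): δ = 4.64°  ✓
  (0,3): δ = 48.66°  ·
  (0,4): δ = 92.82°  ·
  (0,5): δ = 125.35°  ·
  (1,2): δ = 97.56°  ·
  (1,3): δ = 44.27°  ·
  (1,4): δ = 0.11°  ✓
  (1,5): δ = 32.43°  ·
  (2,3): δ = 126.71°  ·
  (2,4): δ = 82.55°  ·
  (2,5): δ = 50.01°  ·
  (3,4): δ = 135.84°  ·
  (3,5): δ = 103.31°  ·
  (4,5): δ = 147.47°  ·
antipodal pairs: 2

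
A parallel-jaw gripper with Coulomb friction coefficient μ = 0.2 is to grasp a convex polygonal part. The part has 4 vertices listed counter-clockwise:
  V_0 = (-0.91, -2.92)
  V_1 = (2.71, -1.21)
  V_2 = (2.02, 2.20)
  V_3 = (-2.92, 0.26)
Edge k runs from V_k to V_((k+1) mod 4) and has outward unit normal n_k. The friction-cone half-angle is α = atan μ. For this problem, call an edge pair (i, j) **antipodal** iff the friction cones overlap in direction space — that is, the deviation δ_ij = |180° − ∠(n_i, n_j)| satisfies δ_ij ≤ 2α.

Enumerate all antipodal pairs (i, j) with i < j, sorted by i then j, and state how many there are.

count = 2; pairs: (0,2), (1,3)

α = atan 0.2 = 11.31°;  2α = 22.62°
n_0 = (+0.4271, -0.9042)
n_1 = (+0.9801, +0.1983)
n_2 = (-0.3655, +0.9308)
n_3 = (-0.8453, -0.5343)
  (0,1): δ = 103.85°  ·
  (0,2): δ = 3.84°  ✓
  (0,3): δ = 97.01°  ·
  (1,2): δ = 80.00°  ·
  (1,3): δ = 20.86°  ✓
  (2,3): δ = 79.14°  ·
antipodal pairs: 2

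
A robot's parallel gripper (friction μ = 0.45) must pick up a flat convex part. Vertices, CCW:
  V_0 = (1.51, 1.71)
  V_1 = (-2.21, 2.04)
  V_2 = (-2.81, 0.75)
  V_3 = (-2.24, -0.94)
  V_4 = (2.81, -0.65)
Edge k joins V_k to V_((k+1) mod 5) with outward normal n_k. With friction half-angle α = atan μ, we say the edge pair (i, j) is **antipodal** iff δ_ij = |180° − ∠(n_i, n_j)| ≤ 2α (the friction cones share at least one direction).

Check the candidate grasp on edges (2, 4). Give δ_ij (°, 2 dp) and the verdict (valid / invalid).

α = atan 0.45 = 24.23°;  2α = 48.46°
edge 2: e_2 = (+0.57, -1.69);  n_2 = (-0.9476, -0.3196)
edge 4: e_4 = (-1.30, +2.36);  n_4 = (+0.8759, +0.4825)
∠(n_2, n_4) = 169.79°
δ = |180° − 169.79°| = 10.21°
10.21° ≤ 2α = 48.46°  →  valid

δ = 10.21°, valid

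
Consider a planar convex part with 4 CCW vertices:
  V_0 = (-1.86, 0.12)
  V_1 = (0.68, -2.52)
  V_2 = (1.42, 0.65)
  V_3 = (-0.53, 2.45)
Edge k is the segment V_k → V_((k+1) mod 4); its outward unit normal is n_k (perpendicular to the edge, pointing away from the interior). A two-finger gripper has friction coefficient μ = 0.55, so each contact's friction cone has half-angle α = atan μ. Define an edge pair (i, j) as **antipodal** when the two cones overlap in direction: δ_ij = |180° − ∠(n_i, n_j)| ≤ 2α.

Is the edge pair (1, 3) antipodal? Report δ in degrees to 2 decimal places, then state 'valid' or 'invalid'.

α = atan 0.55 = 28.81°;  2α = 57.62°
edge 1: e_1 = (+0.74, +3.17);  n_1 = (+0.9738, -0.2273)
edge 3: e_3 = (-1.33, -2.33);  n_3 = (-0.8685, +0.4957)
∠(n_1, n_3) = 163.42°
δ = |180° − 163.42°| = 16.58°
16.58° ≤ 2α = 57.62°  →  valid

δ = 16.58°, valid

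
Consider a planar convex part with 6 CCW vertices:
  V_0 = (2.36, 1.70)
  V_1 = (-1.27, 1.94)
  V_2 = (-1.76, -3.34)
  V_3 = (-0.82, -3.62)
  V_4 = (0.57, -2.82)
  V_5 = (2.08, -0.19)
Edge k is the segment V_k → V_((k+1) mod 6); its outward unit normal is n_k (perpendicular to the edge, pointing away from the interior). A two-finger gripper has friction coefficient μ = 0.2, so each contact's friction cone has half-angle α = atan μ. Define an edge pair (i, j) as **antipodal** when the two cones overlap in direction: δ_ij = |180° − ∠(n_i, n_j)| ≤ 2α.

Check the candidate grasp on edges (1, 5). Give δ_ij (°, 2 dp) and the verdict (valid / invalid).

δ = 3.12°, valid

α = atan 0.2 = 11.31°;  2α = 22.62°
edge 1: e_1 = (-0.49, -5.28);  n_1 = (-0.9957, +0.0924)
edge 5: e_5 = (+0.28, +1.89);  n_5 = (+0.9892, -0.1465)
∠(n_1, n_5) = 176.88°
δ = |180° − 176.88°| = 3.12°
3.12° ≤ 2α = 22.62°  →  valid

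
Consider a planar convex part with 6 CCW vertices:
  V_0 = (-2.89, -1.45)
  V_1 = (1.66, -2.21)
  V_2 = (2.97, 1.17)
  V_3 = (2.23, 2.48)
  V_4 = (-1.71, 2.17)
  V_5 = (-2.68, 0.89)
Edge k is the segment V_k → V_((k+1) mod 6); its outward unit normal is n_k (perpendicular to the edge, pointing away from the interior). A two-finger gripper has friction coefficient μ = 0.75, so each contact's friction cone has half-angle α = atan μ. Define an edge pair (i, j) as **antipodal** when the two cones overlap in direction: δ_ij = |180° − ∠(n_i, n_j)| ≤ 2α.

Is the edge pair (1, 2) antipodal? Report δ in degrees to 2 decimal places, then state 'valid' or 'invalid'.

δ = 129.35°, invalid

α = atan 0.75 = 36.87°;  2α = 73.74°
edge 1: e_1 = (+1.31, +3.38);  n_1 = (+0.9324, -0.3614)
edge 2: e_2 = (-0.74, +1.31);  n_2 = (+0.8707, +0.4918)
∠(n_1, n_2) = 50.65°
δ = |180° − 50.65°| = 129.35°
129.35° > 2α = 73.74°  →  invalid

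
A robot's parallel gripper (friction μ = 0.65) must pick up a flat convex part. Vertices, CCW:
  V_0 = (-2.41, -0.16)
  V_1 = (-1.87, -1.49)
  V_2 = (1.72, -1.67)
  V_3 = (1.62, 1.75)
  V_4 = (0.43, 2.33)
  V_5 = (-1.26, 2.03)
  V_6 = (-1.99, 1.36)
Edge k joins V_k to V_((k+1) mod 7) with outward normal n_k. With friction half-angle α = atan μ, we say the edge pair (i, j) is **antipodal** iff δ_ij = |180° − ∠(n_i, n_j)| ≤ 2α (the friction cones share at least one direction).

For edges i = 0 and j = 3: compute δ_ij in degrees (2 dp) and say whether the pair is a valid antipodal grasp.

α = atan 0.65 = 33.02°;  2α = 66.05°
edge 0: e_0 = (+0.54, -1.33);  n_0 = (-0.9265, -0.3762)
edge 3: e_3 = (-1.19, +0.58);  n_3 = (+0.4381, +0.8989)
∠(n_0, n_3) = 138.08°
δ = |180° − 138.08°| = 41.92°
41.92° ≤ 2α = 66.05°  →  valid

δ = 41.92°, valid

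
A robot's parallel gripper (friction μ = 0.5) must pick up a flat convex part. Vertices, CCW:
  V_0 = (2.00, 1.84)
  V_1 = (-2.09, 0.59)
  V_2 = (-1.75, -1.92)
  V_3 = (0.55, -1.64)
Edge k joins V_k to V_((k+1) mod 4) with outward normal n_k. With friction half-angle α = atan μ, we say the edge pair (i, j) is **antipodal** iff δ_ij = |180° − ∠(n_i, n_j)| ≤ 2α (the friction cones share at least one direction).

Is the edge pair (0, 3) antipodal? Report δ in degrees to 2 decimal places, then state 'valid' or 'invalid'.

α = atan 0.5 = 26.57°;  2α = 53.13°
edge 0: e_0 = (-4.09, -1.25);  n_0 = (-0.2923, +0.9563)
edge 3: e_3 = (+1.45, +3.48);  n_3 = (+0.9231, -0.3846)
∠(n_0, n_3) = 129.61°
δ = |180° − 129.61°| = 50.39°
50.39° ≤ 2α = 53.13°  →  valid

δ = 50.39°, valid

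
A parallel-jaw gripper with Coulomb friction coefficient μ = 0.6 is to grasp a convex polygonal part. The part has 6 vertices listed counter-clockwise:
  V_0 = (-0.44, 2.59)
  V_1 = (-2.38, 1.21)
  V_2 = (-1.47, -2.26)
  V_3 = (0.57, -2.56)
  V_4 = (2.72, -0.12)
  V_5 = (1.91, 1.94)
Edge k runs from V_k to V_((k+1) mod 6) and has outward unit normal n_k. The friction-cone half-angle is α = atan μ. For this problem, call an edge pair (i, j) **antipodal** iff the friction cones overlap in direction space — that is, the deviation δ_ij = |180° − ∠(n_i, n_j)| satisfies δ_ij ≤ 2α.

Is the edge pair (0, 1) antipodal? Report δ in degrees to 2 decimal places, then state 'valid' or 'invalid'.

α = atan 0.6 = 30.96°;  2α = 61.93°
edge 0: e_0 = (-1.94, -1.38);  n_0 = (-0.5796, +0.8149)
edge 1: e_1 = (+0.91, -3.47);  n_1 = (-0.9673, -0.2537)
∠(n_0, n_1) = 69.27°
δ = |180° − 69.27°| = 110.73°
110.73° > 2α = 61.93°  →  invalid

δ = 110.73°, invalid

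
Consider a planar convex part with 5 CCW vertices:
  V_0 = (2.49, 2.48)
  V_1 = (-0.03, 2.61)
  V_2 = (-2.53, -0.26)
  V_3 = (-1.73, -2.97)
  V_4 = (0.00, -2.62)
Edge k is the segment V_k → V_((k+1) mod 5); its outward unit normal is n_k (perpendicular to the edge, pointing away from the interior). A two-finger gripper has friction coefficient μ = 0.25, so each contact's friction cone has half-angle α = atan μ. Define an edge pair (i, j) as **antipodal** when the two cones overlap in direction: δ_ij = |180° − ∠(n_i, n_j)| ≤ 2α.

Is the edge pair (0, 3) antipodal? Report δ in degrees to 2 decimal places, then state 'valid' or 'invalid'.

α = atan 0.25 = 14.04°;  2α = 28.07°
edge 0: e_0 = (-2.52, +0.13);  n_0 = (+0.0515, +0.9987)
edge 3: e_3 = (+1.73, +0.35);  n_3 = (+0.1983, -0.9801)
∠(n_0, n_3) = 165.61°
δ = |180° − 165.61°| = 14.39°
14.39° ≤ 2α = 28.07°  →  valid

δ = 14.39°, valid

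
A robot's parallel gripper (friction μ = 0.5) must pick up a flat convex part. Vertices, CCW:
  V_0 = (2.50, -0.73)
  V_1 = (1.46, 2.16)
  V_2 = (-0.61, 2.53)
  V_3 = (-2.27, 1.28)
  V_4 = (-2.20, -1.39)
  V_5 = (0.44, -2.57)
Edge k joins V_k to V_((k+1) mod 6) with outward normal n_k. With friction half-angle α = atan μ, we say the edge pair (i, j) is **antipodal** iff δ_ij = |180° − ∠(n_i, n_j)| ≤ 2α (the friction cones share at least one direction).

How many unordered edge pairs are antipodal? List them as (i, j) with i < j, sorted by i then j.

count = 6; pairs: (0,3), (0,4), (1,4), (1,5), (2,5), (3,5)

α = atan 0.5 = 26.57°;  2α = 53.13°
n_0 = (+0.9409, +0.3386)
n_1 = (+0.1760, +0.9844)
n_2 = (-0.6015, +0.7988)
n_3 = (-0.9997, -0.0262)
n_4 = (-0.4081, -0.9130)
n_5 = (+0.6662, -0.7458)
  (0,1): δ = 119.93°  ·
  (0,2): δ = 72.81°  ·
  (0,3): δ = 18.29°  ✓
  (0,4): δ = 46.12°  ✓
  (0,5): δ = 111.98°  ·
  (1,2): δ = 132.89°  ·
  (1,3): δ = 78.36°  ·
  (1,4): δ = 13.95°  ✓
  (1,5): δ = 51.91°  ✓
  (2,3): δ = 125.48°  ·
  (2,4): δ = 61.06°  ·
  (2,5): δ = 4.79°  ✓
  (3,4): δ = 115.58°  ·
  (3,5): δ = 49.73°  ✓
  (4,5): δ = 114.15°  ·
antipodal pairs: 6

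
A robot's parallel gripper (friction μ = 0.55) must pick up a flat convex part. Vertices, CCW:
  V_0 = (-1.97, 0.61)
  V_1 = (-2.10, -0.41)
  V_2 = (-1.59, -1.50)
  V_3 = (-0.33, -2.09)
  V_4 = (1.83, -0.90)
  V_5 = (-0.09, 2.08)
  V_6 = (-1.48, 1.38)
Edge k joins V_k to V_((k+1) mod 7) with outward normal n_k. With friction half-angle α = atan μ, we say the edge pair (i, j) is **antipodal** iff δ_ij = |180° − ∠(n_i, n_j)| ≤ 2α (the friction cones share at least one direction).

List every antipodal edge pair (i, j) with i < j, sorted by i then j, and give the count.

α = atan 0.55 = 28.81°;  2α = 57.62°
n_0 = (-0.9920, +0.1264)
n_1 = (-0.9058, -0.4238)
n_2 = (-0.4241, -0.9056)
n_3 = (+0.4825, -0.8759)
n_4 = (+0.8406, +0.5416)
n_5 = (-0.4498, +0.8931)
n_6 = (-0.8437, +0.5369)
  (0,1): δ = 147.66°  ·
  (0,2): δ = 107.83°  ·
  (0,3): δ = 53.89°  ✓
  (0,4): δ = 40.06°  ✓
  (0,5): δ = 123.99°  ·
  (0,6): δ = 154.79°  ·
  (1,2): δ = 140.17°  ·
  (1,3): δ = 86.22°  ·
  (1,4): δ = 7.72°  ✓
  (1,5): δ = 91.66°  ·
  (1,6): δ = 122.45°  ·
  (2,3): δ = 126.06°  ·
  (2,4): δ = 32.11°  ✓
  (2,5): δ = 51.82°  ✓
  (2,6): δ = 82.62°  ·
  (3,4): δ = 86.06°  ·
  (3,5): δ = 2.12°  ✓
  (3,6): δ = 28.68°  ✓
  (4,5): δ = 96.06°  ·
  (4,6): δ = 65.26°  ·
  (5,6): δ = 149.20°  ·
antipodal pairs: 7

count = 7; pairs: (0,3), (0,4), (1,4), (2,4), (2,5), (3,5), (3,6)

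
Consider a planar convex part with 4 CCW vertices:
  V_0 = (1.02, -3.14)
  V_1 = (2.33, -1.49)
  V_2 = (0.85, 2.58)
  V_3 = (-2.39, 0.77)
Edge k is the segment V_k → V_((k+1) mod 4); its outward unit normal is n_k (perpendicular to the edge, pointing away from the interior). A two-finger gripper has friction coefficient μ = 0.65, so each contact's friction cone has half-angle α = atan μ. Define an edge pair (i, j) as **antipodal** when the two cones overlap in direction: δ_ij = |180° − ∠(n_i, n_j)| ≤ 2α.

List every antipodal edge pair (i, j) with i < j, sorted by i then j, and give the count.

α = atan 0.65 = 33.02°;  2α = 66.05°
n_0 = (+0.7832, -0.6218)
n_1 = (+0.9398, +0.3417)
n_2 = (-0.4877, +0.8730)
n_3 = (-0.7537, -0.6573)
  (0,1): δ = 121.57°  ·
  (0,2): δ = 22.36°  ✓
  (0,3): δ = 79.54°  ·
  (1,2): δ = 80.79°  ·
  (1,3): δ = 21.11°  ✓
  (2,3): δ = 78.10°  ·
antipodal pairs: 2

count = 2; pairs: (0,2), (1,3)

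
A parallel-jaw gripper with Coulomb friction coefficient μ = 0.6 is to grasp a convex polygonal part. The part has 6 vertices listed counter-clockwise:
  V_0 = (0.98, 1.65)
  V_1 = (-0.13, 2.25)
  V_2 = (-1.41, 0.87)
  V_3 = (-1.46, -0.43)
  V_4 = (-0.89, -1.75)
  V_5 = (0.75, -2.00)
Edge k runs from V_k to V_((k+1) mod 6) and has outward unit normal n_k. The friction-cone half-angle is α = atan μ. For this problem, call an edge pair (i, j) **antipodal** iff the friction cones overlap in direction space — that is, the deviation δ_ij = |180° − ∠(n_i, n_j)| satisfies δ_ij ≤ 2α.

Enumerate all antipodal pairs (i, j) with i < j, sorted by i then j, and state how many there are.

α = atan 0.6 = 30.96°;  2α = 61.93°
n_0 = (+0.4755, +0.8797)
n_1 = (-0.7332, +0.6800)
n_2 = (-0.9993, +0.0384)
n_3 = (-0.9181, -0.3964)
n_4 = (-0.1507, -0.9886)
n_5 = (+0.9980, -0.0629)
  (0,1): δ = 104.45°  ·
  (0,2): δ = 63.81°  ·
  (0,3): δ = 38.25°  ✓
  (0,4): δ = 19.73°  ✓
  (0,5): δ = 114.79°  ·
  (1,2): δ = 139.36°  ·
  (1,3): δ = 113.80°  ·
  (1,4): δ = 55.82°  ✓
  (1,5): δ = 39.24°  ✓
  (2,3): δ = 154.44°  ·
  (2,4): δ = 96.46°  ·
  (2,5): δ = 1.40°  ✓
  (3,4): δ = 122.02°  ·
  (3,5): δ = 26.96°  ✓
  (4,5): δ = 84.94°  ·
antipodal pairs: 6

count = 6; pairs: (0,3), (0,4), (1,4), (1,5), (2,5), (3,5)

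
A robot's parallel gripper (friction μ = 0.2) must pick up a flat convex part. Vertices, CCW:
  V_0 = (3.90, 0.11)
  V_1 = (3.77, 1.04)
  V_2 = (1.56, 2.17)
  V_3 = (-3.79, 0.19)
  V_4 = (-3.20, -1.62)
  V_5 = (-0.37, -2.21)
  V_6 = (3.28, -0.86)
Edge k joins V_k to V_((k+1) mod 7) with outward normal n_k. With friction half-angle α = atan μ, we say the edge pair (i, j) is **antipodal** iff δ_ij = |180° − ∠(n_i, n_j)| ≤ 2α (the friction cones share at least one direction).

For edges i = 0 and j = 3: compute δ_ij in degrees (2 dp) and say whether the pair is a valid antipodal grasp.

δ = 10.10°, valid

α = atan 0.2 = 11.31°;  2α = 22.62°
edge 0: e_0 = (-0.13, +0.93);  n_0 = (+0.9904, +0.1384)
edge 3: e_3 = (+0.59, -1.81);  n_3 = (-0.9508, -0.3099)
∠(n_0, n_3) = 169.90°
δ = |180° − 169.90°| = 10.10°
10.10° ≤ 2α = 22.62°  →  valid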